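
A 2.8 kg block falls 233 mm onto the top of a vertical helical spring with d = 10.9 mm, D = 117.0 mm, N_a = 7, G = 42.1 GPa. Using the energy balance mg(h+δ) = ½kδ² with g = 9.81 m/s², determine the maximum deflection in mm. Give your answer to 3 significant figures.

48.3 mm

k = Gd⁴/(8D³N_a) = (42.1×10³)(10.9⁴)/(8·117.0³·7) = 6.6259 N/mm
W = mg = 2.8 × 9.81 = 27.468 N
½kδ² − Wδ − Wh = 0 → δ = (W + √(W² + 2kWh))/k
δ = (27.468 + √(754.49 + 84811.6))/6.6259 = (27.468 + 292.52)/6.6259 = 48.293 mm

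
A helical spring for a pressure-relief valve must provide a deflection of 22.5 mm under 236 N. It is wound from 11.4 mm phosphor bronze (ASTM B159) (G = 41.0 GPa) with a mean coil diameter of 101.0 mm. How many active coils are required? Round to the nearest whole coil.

8

Required rate k = F/δ = 236/22.5 = 10.489 N/mm
N_a = Gd⁴/(8D³k) = (41.0×10³ × 11.4⁴)/(8 × 101.0³ × 10.489)
    = 6.92474e+08 / 8.64537e+07 = 8.01 → 8 coils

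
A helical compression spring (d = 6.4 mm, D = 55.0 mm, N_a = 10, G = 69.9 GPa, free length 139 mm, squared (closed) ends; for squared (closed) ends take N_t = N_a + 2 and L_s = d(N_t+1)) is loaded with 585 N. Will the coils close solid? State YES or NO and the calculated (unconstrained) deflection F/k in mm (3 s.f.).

k = Gd⁴/(8D³N_a) = (69.9×10³)(6.4⁴)/(8·55.0³·10) = 8.8109 N/mm
N_t = 12; L_s = 6.4·13 = 83.2 mm; δ_solid = L₀ − L_s = 139 − 83.2 = 55.8 mm
δ = F/k = 585/8.8109 = 66.395 mm
δ ≥ δ_solid → spring goes solid

YES, δ = 66.4 mm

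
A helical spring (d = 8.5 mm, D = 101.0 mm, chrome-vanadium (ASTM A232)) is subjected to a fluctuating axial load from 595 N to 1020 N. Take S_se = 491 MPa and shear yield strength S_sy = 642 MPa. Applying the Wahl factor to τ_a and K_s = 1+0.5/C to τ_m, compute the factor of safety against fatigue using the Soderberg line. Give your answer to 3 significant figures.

C = D/d = 101.0/8.5 = 11.8824; K_W = (4C−1)/(4C−4)+0.615/C = 1.1207; K_s = 1+0.5/C = 1.0421
F_a = (F_max−F_min)/2 = 212.5 N; F_m = (F_max+F_min)/2 = 807.5 N
τ_a = K_W·8F_aD/(πd³) = 1.1207 × 88.995 = 99.734 MPa
τ_m = K_s·8F_mD/(πd³) = 1.0421 × 338.18 = 352.41 MPa
Soderberg: 1/n_f = τ_a/S_se + τ_m/S_sy = 99.734/491 + 352.41/642 = 0.20312 + 0.54892 = 0.75205
n_f = 1/0.75205 = 1.33

1.33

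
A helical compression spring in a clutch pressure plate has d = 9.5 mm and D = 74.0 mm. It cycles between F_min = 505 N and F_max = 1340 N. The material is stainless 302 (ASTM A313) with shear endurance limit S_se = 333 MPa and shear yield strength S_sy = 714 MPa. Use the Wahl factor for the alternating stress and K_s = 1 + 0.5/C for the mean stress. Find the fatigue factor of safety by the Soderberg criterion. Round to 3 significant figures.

C = D/d = 74.0/9.5 = 7.7895; K_W = (4C−1)/(4C−4)+0.615/C = 1.1894; K_s = 1+0.5/C = 1.0642
F_a = (F_max−F_min)/2 = 417.5 N; F_m = (F_max+F_min)/2 = 922.5 N
τ_a = K_W·8F_aD/(πd³) = 1.1894 × 91.761 = 109.14 MPa
τ_m = K_s·8F_mD/(πd³) = 1.0642 × 202.75 = 215.77 MPa
Soderberg: 1/n_f = τ_a/S_se + τ_m/S_sy = 109.14/333 + 215.77/714 = 0.32775 + 0.30220 = 0.62995
n_f = 1/0.62995 = 1.587

1.59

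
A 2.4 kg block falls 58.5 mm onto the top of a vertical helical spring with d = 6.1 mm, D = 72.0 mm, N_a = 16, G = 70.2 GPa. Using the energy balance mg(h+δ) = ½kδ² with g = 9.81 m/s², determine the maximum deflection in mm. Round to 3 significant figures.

50.1 mm

k = Gd⁴/(8D³N_a) = (70.2×10³)(6.1⁴)/(8·72.0³·16) = 2.0345 N/mm
W = mg = 2.4 × 9.81 = 23.544 N
½kδ² − Wδ − Wh = 0 → δ = (W + √(W² + 2kWh))/k
δ = (23.544 + √(554.32 + 5604.22))/2.0345 = (23.544 + 78.476)/2.0345 = 50.146 mm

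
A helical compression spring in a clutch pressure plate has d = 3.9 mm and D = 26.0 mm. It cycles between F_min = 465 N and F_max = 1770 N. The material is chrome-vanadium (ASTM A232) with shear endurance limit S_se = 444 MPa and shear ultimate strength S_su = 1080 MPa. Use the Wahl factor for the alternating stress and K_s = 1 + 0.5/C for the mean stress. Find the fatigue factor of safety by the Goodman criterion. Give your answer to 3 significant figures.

0.308

C = D/d = 26.0/3.9 = 6.6667; K_W = (4C−1)/(4C−4)+0.615/C = 1.2246; K_s = 1+0.5/C = 1.0750
F_a = (F_max−F_min)/2 = 652.5 N; F_m = (F_max+F_min)/2 = 1117.5 N
τ_a = K_W·8F_aD/(πd³) = 1.2246 × 728.28 = 891.86 MPa
τ_m = K_s·8F_mD/(πd³) = 1.0750 × 1247.3 = 1340.8 MPa
Goodman: 1/n_f = τ_a/S_se + τ_m/S_su = 891.86/444 + 1340.8/1080 = 2.00869 + 1.24151 = 3.2502
n_f = 1/3.2502 = 0.3077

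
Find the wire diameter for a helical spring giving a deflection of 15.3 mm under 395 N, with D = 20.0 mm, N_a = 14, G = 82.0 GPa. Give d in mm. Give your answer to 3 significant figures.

Required rate k = F/δ = 395/15.3 = 25.817 N/mm
d = (8D³N_a·k / G)^(1/4) = (8·20.0³·14·25.817 / (82.0×10³))^0.25
  = (282.1)^0.25 = 4.0983 mm

4.10 mm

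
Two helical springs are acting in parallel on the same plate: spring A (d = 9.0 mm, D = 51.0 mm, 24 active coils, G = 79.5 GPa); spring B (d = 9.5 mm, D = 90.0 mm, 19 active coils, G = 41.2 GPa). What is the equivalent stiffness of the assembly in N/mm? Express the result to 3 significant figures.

23.5 N/mm

k_A = Gd⁴/(8D³N_a) = (79.5×10³)(9.0⁴)/(8·51.0³·24) = 20.48 N/mm
k_B = Gd⁴/(8D³N_a) = (41.2×10³)(9.5⁴)/(8·90.0³·19) = 3.0285 N/mm
Parallel: k_eq = 20.48 + 3.0285 = 23.508 N/mm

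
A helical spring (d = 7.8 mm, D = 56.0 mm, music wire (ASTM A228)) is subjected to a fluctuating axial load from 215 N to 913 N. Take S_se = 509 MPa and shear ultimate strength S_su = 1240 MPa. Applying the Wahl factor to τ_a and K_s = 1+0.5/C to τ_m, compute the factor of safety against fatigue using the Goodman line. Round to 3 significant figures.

C = D/d = 56.0/7.8 = 7.1795; K_W = (4C−1)/(4C−4)+0.615/C = 1.2070; K_s = 1+0.5/C = 1.0696
F_a = (F_max−F_min)/2 = 349 N; F_m = (F_max+F_min)/2 = 564 N
τ_a = K_W·8F_aD/(πd³) = 1.2070 × 104.87 = 126.59 MPa
τ_m = K_s·8F_mD/(πd³) = 1.0696 × 169.48 = 181.29 MPa
Goodman: 1/n_f = τ_a/S_se + τ_m/S_su = 126.59/509 + 181.29/1240 = 0.24870 + 0.14620 = 0.39489
n_f = 1/0.39489 = 2.532

2.53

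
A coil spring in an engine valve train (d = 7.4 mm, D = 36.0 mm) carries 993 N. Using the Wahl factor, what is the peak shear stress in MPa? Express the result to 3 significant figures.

Spring index C = D/d = 36.0/7.4 = 4.8649
K_W = (4C−1)/(4C−4) + 0.615/C = 18.459/15.459 + 0.1264 = 1.3205
τ₀ = 8FD/(πd³) = 8·993·36.0/(π·7.4³) = 285984/1273 = 224.64 MPa
τ_max = K·τ₀ = 1.3205 × 224.64 = 296.64 MPa

297 MPa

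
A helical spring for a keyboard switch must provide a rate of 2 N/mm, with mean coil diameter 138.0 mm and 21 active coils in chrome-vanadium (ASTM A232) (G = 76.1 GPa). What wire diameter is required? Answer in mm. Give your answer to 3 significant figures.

10.4 mm

d = (8D³N_a·k / G)^(1/4) = (8·138.0³·21·2 / (76.1×10³))^0.25
  = (11604)^0.25 = 10.3788 mm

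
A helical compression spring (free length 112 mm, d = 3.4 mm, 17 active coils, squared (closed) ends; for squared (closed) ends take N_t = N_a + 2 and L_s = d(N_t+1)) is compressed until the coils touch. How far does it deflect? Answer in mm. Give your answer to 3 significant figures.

44.0 mm

N_t = 19; L_s = 3.4·20 = 68 mm
δ_solid = L₀ − L_s = 112 − 68 = 44 mm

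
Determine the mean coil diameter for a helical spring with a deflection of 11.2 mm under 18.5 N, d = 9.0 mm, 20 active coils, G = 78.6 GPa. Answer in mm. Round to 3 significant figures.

Required rate k = F/δ = 18.5/11.2 = 1.6518 N/mm
D = (Gd⁴/(8N_a·k))^(1/3) = (78.6×10³·9.0⁴/(8·20·1.6518))^(1/3)
  = (1.95128e+06)^(1/3) = 124.9606 mm

125 mm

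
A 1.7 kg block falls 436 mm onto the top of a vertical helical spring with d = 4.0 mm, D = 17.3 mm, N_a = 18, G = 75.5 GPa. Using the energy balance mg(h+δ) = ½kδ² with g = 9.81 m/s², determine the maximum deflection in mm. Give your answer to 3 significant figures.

24.3 mm

k = Gd⁴/(8D³N_a) = (75.5×10³)(4.0⁴)/(8·17.3³·18) = 25.923 N/mm
W = mg = 1.7 × 9.81 = 16.677 N
½kδ² − Wδ − Wh = 0 → δ = (W + √(W² + 2kWh))/k
δ = (16.677 + √(278.12 + 376982))/25.923 = (16.677 + 614.21)/25.923 = 24.337 mm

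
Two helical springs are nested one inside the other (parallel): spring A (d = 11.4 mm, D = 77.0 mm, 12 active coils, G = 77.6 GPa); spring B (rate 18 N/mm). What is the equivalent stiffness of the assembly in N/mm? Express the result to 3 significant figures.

47.9 N/mm

k_A = Gd⁴/(8D³N_a) = (77.6×10³)(11.4⁴)/(8·77.0³·12) = 29.905 N/mm
Parallel: k_eq = 29.905 + 18 = 47.905 N/mm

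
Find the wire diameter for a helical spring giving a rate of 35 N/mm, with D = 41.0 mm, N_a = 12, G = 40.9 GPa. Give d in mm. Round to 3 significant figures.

8.67 mm

d = (8D³N_a·k / G)^(1/4) = (8·41.0³·12·35 / (40.9×10³))^0.25
  = (5662)^0.25 = 8.6744 mm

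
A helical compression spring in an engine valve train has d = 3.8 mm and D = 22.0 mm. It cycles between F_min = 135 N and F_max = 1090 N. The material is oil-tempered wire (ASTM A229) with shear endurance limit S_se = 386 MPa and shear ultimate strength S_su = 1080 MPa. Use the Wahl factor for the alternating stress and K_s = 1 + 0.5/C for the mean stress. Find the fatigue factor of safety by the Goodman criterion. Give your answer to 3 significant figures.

C = D/d = 22.0/3.8 = 5.7895; K_W = (4C−1)/(4C−4)+0.615/C = 1.2628; K_s = 1+0.5/C = 1.0864
F_a = (F_max−F_min)/2 = 477.5 N; F_m = (F_max+F_min)/2 = 612.5 N
τ_a = K_W·8F_aD/(πd³) = 1.2628 × 487.51 = 615.64 MPa
τ_m = K_s·8F_mD/(πd³) = 1.0864 × 625.34 = 679.35 MPa
Goodman: 1/n_f = τ_a/S_se + τ_m/S_su = 615.64/386 + 679.35/1080 = 1.59492 + 0.62903 = 2.224
n_f = 1/2.224 = 0.4497

0.450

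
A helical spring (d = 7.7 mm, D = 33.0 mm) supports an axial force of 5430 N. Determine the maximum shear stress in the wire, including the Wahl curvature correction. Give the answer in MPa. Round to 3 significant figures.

Spring index C = D/d = 33.0/7.7 = 4.2857
K_W = (4C−1)/(4C−4) + 0.615/C = 16.143/13.143 + 0.1435 = 1.3718
τ₀ = 8FD/(πd³) = 8·5430·33.0/(π·7.7³) = 1.43352e+06/1434.2 = 999.5 MPa
τ_max = K·τ₀ = 1.3718 × 999.5 = 1371.1 MPa

1370 MPa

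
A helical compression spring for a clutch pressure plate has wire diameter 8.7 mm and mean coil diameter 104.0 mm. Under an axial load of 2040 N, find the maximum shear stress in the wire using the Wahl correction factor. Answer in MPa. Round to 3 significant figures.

919 MPa

Spring index C = D/d = 104.0/8.7 = 11.9540
K_W = (4C−1)/(4C−4) + 0.615/C = 46.816/43.816 + 0.0514 = 1.1199
τ₀ = 8FD/(πd³) = 8·2040·104.0/(π·8.7³) = 1.69728e+06/2068.7 = 820.44 MPa
τ_max = K·τ₀ = 1.1199 × 820.44 = 918.82 MPa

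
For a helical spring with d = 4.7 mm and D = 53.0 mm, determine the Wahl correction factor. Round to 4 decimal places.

1.1275

C = D/d = 53.0/4.7 = 11.2766
K_W = (4C−1)/(4C−4) + 0.615/C = 44.106/41.106 + 0.0545 = 1.1275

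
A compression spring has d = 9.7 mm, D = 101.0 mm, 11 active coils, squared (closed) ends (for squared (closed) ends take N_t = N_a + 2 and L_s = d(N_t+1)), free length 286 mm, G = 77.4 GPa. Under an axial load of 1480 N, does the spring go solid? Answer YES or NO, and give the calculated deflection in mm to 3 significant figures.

YES, δ = 196 mm

k = Gd⁴/(8D³N_a) = (77.4×10³)(9.7⁴)/(8·101.0³·11) = 7.5576 N/mm
N_t = 13; L_s = 9.7·14 = 135.8 mm; δ_solid = L₀ − L_s = 286 − 135.8 = 150.2 mm
δ = F/k = 1480/7.5576 = 195.83 mm
δ ≥ δ_solid → spring goes solid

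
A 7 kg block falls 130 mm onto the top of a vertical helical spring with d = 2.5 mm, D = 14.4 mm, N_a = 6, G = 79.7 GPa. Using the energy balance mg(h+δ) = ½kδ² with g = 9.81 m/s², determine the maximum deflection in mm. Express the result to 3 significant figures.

k = Gd⁴/(8D³N_a) = (79.7×10³)(2.5⁴)/(8·14.4³·6) = 21.721 N/mm
W = mg = 7 × 9.81 = 68.67 N
½kδ² − Wδ − Wh = 0 → δ = (W + √(W² + 2kWh))/k
δ = (68.67 + √(4715.6 + 387820))/21.721 = (68.67 + 626.53)/21.721 = 32.005 mm

32.0 mm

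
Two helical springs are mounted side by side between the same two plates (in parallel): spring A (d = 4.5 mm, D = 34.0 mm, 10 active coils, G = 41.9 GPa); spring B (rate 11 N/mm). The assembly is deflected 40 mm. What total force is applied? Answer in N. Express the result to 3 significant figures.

659 N

k_A = Gd⁴/(8D³N_a) = (41.9×10³)(4.5⁴)/(8·34.0³·10) = 5.4643 N/mm
Parallel: k_eq = 5.4643 + 11 = 16.464 N/mm
F = k_eq·δ = 16.464·40 = 658.57 N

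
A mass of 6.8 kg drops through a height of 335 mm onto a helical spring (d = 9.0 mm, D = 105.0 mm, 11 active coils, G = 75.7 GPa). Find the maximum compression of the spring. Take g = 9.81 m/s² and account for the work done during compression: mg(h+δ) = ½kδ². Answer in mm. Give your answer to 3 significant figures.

k = Gd⁴/(8D³N_a) = (75.7×10³)(9.0⁴)/(8·105.0³·11) = 4.8755 N/mm
W = mg = 6.8 × 9.81 = 66.708 N
½kδ² − Wδ − Wh = 0 → δ = (W + √(W² + 2kWh))/k
δ = (66.708 + √(4450 + 217905))/4.8755 = (66.708 + 471.55)/4.8755 = 110.4 mm

110 mm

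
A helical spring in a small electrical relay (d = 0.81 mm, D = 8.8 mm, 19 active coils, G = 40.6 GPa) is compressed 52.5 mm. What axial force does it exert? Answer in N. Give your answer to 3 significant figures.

k = Gd⁴/(8D³N_a) = (40.6×10³)(0.81⁴)/(8·8.8³·19) = 0.16872 N/mm
F = k·δ = 0.16872 × 52.5 = 8.858 N

8.86 N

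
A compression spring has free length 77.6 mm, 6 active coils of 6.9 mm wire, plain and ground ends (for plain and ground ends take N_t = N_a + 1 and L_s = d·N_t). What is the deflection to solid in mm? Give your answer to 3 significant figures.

N_t = 7; L_s = 6.9·7 = 48.3 mm
δ_solid = L₀ − L_s = 77.6 − 48.3 = 29.3 mm

29.3 mm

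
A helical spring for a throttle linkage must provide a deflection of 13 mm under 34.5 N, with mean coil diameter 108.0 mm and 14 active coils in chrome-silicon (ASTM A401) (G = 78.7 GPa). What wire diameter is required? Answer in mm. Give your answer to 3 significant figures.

Required rate k = F/δ = 34.5/13 = 2.6538 N/mm
d = (8D³N_a·k / G)^(1/4) = (8·108.0³·14·2.6538 / (78.7×10³))^0.25
  = (4757.6)^0.25 = 8.3052 mm

8.31 mm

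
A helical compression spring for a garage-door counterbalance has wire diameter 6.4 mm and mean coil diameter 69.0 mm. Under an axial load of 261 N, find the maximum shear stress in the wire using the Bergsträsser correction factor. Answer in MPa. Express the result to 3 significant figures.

Spring index C = D/d = 69.0/6.4 = 10.7812
K_B = (4C+2)/(4C−3) = 45.125/40.125 = 1.1246
τ₀ = 8FD/(πd³) = 8·261·69.0/(π·6.4³) = 144072/823.55 = 174.94 MPa
τ_max = K·τ₀ = 1.1246 × 174.94 = 196.74 MPa

197 MPa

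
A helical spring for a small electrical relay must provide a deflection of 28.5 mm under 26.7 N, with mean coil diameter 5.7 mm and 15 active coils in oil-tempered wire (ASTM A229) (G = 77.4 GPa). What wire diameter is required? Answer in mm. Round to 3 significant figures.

Required rate k = F/δ = 26.7/28.5 = 0.93684 N/mm
d = (8D³N_a·k / G)^(1/4) = (8·5.7³·15·0.93684 / (77.4×10³))^0.25
  = (0.26899)^0.25 = 0.7202 mm

0.720 mm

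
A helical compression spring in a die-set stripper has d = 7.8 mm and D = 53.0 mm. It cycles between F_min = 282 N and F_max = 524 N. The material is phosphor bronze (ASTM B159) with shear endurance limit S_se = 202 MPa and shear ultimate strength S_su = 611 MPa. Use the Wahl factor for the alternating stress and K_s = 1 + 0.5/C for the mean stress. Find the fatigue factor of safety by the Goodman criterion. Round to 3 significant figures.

C = D/d = 53.0/7.8 = 6.7949; K_W = (4C−1)/(4C−4)+0.615/C = 1.2199; K_s = 1+0.5/C = 1.0736
F_a = (F_max−F_min)/2 = 121 N; F_m = (F_max+F_min)/2 = 403 N
τ_a = K_W·8F_aD/(πd³) = 1.2199 × 34.413 = 41.981 MPa
τ_m = K_s·8F_mD/(πd³) = 1.0736 × 114.61 = 123.05 MPa
Goodman: 1/n_f = τ_a/S_se + τ_m/S_su = 41.981/202 + 123.05/611 = 0.20783 + 0.20139 = 0.40921
n_f = 1/0.40921 = 2.444

2.44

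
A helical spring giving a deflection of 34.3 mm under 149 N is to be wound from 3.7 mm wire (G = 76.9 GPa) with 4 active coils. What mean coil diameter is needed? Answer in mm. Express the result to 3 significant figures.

Required rate k = F/δ = 149/34.3 = 4.344 N/mm
D = (Gd⁴/(8N_a·k))^(1/3) = (76.9×10³·3.7⁴/(8·4·4.344))^(1/3)
  = (103679)^(1/3) = 46.9783 mm

47.0 mm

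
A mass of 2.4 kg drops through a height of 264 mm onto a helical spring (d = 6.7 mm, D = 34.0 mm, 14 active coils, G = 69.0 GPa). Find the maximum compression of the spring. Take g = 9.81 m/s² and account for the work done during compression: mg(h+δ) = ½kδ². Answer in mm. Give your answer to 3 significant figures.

20.6 mm

k = Gd⁴/(8D³N_a) = (69.0×10³)(6.7⁴)/(8·34.0³·14) = 31.586 N/mm
W = mg = 2.4 × 9.81 = 23.544 N
½kδ² − Wδ − Wh = 0 → δ = (W + √(W² + 2kWh))/k
δ = (23.544 + √(554.32 + 392652))/31.586 = (23.544 + 627.06)/31.586 = 20.598 mm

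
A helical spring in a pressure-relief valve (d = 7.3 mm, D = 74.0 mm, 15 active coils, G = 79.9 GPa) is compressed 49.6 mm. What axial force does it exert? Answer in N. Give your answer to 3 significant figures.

231 N

k = Gd⁴/(8D³N_a) = (79.9×10³)(7.3⁴)/(8·74.0³·15) = 4.6662 N/mm
F = k·δ = 4.6662 × 49.6 = 231.44 N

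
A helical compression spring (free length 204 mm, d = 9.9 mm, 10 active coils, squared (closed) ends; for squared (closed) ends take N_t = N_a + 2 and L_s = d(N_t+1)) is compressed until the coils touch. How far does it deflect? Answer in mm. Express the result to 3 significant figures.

75.3 mm

N_t = 12; L_s = 9.9·13 = 128.7 mm
δ_solid = L₀ − L_s = 204 − 128.7 = 75.3 mm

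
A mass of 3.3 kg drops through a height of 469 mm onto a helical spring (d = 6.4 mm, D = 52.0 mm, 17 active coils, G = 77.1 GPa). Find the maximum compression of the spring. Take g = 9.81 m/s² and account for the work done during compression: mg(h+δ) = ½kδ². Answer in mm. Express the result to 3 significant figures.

k = Gd⁴/(8D³N_a) = (77.1×10³)(6.4⁴)/(8·52.0³·17) = 6.7643 N/mm
W = mg = 3.3 × 9.81 = 32.373 N
½kδ² − Wδ − Wh = 0 → δ = (W + √(W² + 2kWh))/k
δ = (32.373 + √(1048 + 205405))/6.7643 = (32.373 + 454.37)/6.7643 = 71.957 mm

72.0 mm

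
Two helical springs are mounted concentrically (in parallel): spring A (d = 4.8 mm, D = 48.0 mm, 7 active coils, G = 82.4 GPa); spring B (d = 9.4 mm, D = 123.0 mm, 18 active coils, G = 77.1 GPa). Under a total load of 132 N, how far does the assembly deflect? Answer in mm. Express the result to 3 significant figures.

14.2 mm

k_A = Gd⁴/(8D³N_a) = (82.4×10³)(4.8⁴)/(8·48.0³·7) = 7.0629 N/mm
k_B = Gd⁴/(8D³N_a) = (77.1×10³)(9.4⁴)/(8·123.0³·18) = 2.2464 N/mm
Parallel: k_eq = 7.0629 + 2.2464 = 9.3093 N/mm
δ = F/k_eq = 132/9.3093 = 14.179 mm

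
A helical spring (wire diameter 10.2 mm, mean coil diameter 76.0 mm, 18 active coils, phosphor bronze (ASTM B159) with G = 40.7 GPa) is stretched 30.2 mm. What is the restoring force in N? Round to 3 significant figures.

210 N

k = Gd⁴/(8D³N_a) = (40.7×10³)(10.2⁴)/(8·76.0³·18) = 6.9693 N/mm
F = k·δ = 6.9693 × 30.2 = 210.47 N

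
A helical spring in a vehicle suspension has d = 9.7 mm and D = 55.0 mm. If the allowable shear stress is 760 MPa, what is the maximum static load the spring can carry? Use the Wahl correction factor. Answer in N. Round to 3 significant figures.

C = D/d = 55.0/9.7 = 5.6701
K_W = (4C−1)/(4C−4) + 0.615/C = 21.680/18.680 + 0.1085 = 1.2691
τ_max = K·8FD/(πd³) → F_max = τ_allow·πd³/(8DK)
F_max = 760·π·9.7³/(8·55.0·1.2691) = 2.1791e+06/558.39 = 3902.5 N

3900 N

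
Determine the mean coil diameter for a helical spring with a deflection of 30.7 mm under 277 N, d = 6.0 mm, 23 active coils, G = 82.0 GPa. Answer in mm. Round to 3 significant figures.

40.0 mm

Required rate k = F/δ = 277/30.7 = 9.0228 N/mm
D = (Gd⁴/(8N_a·k))^(1/3) = (82.0×10³·6.0⁴/(8·23·9.0228))^(1/3)
  = (64011.7)^(1/3) = 40.0024 mm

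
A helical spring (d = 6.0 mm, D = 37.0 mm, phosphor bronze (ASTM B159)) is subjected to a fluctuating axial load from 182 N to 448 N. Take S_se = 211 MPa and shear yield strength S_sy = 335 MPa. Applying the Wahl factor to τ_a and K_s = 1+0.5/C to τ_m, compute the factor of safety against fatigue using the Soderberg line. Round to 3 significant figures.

C = D/d = 37.0/6.0 = 6.1667; K_W = (4C−1)/(4C−4)+0.615/C = 1.2449; K_s = 1+0.5/C = 1.0811
F_a = (F_max−F_min)/2 = 133 N; F_m = (F_max+F_min)/2 = 315 N
τ_a = K_W·8F_aD/(πd³) = 1.2449 × 58.015 = 72.222 MPa
τ_m = K_s·8F_mD/(πd³) = 1.0811 × 137.4 = 148.54 MPa
Soderberg: 1/n_f = τ_a/S_se + τ_m/S_sy = 72.222/211 + 148.54/335 = 0.34229 + 0.44342 = 0.7857
n_f = 1/0.7857 = 1.273

1.27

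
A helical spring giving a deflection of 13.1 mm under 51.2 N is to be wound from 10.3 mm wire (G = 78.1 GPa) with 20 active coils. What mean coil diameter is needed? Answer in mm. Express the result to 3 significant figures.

Required rate k = F/δ = 51.2/13.1 = 3.9084 N/mm
D = (Gd⁴/(8N_a·k))^(1/3) = (78.1×10³·10.3⁴/(8·20·3.9084))^(1/3)
  = (1.40566e+06)^(1/3) = 112.0195 mm

112 mm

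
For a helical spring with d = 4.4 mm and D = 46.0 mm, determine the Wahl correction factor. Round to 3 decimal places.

1.138

C = D/d = 46.0/4.4 = 10.4545
K_W = (4C−1)/(4C−4) + 0.615/C = 40.818/37.818 + 0.0588 = 1.1382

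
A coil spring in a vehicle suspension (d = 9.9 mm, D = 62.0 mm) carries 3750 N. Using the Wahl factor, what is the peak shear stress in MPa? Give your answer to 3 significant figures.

Spring index C = D/d = 62.0/9.9 = 6.2626
K_W = (4C−1)/(4C−4) + 0.615/C = 24.051/21.051 + 0.0982 = 1.2407
τ₀ = 8FD/(πd³) = 8·3750·62.0/(π·9.9³) = 1.86e+06/3048.3 = 610.18 MPa
τ_max = K·τ₀ = 1.2407 × 610.18 = 757.06 MPa

757 MPa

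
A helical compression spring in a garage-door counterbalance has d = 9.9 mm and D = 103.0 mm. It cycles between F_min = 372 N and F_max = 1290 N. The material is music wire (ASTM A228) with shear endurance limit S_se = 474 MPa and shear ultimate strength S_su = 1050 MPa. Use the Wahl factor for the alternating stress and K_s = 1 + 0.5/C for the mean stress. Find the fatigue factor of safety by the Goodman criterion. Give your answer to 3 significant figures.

1.91

C = D/d = 103.0/9.9 = 10.4040; K_W = (4C−1)/(4C−4)+0.615/C = 1.1389; K_s = 1+0.5/C = 1.0481
F_a = (F_max−F_min)/2 = 459 N; F_m = (F_max+F_min)/2 = 831 N
τ_a = K_W·8F_aD/(πd³) = 1.1389 × 124.08 = 141.3 MPa
τ_m = K_s·8F_mD/(πd³) = 1.0481 × 224.63 = 235.43 MPa
Goodman: 1/n_f = τ_a/S_se + τ_m/S_su = 141.3/474 + 235.43/1050 = 0.29811 + 0.22422 = 0.52233
n_f = 1/0.52233 = 1.915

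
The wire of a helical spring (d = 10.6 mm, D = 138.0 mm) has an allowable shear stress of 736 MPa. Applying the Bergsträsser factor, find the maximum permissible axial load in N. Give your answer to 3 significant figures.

C = D/d = 138.0/10.6 = 13.0189
K_B = (4C+2)/(4C−3) = 54.075/49.075 = 1.1019
τ_max = K·8FD/(πd³) → F_max = τ_allow·πd³/(8DK)
F_max = 736·π·10.6³/(8·138.0·1.1019) = 2.7539e+06/1216.5 = 2263.8 N

2260 N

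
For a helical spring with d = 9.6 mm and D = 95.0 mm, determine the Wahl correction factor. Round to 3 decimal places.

C = D/d = 95.0/9.6 = 9.8958
K_W = (4C−1)/(4C−4) + 0.615/C = 38.583/35.583 + 0.0621 = 1.1465

1.146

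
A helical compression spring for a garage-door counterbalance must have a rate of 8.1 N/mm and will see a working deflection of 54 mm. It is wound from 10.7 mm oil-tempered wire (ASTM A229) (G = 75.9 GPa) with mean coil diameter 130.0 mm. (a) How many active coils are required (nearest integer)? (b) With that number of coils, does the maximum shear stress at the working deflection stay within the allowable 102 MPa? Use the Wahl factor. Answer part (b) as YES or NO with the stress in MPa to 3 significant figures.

N_a = Gd⁴/(8D³k) = (75.9×10³)(10.7⁴)/(8·130.0³·8.1) = 6.988 → N_a = 7
Actual rate k = Gd⁴/(8D³·7) = 8.0865 N/mm
Working load F = kδ = 8.0865·54 = 436.67 N
C = 130.0/10.7 = 12.1495; K_W = (4C−1)/(4C−4)+0.615/C = 1.1179
τ_max = K_W·8FD/(πd³) = 1.1179·118 = 131.91 MPa
τ_max > 102 MPa → exceeds allowable

(a) 7 coils; (b) NO, τ_max = 132 MPa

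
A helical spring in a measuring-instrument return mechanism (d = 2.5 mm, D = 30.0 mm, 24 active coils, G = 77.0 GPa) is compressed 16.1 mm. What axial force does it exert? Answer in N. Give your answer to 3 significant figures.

9.34 N

k = Gd⁴/(8D³N_a) = (77.0×10³)(2.5⁴)/(8·30.0³·24) = 0.58021 N/mm
F = k·δ = 0.58021 × 16.1 = 9.3414 N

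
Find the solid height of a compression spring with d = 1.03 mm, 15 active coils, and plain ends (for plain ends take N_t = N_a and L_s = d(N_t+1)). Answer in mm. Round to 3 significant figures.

plain ends: N_t = N_a = 15
L_s = d·(N_t+1) = 1.03 × 16 = 16.48 mm

16.5 mm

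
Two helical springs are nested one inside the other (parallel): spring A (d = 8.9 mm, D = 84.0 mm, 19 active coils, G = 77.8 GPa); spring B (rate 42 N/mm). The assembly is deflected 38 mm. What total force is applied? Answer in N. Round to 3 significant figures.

k_A = Gd⁴/(8D³N_a) = (77.8×10³)(8.9⁴)/(8·84.0³·19) = 5.4182 N/mm
Parallel: k_eq = 5.4182 + 42 = 47.418 N/mm
F = k_eq·δ = 47.418·38 = 1801.9 N

1800 N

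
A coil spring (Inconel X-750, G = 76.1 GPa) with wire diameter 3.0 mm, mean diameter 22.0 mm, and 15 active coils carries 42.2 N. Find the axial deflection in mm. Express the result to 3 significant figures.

8.75 mm

k = Gd⁴/(8D³N_a) = (76.1×10³)(3.0⁴)/(8·22.0³·15) = 4.8241 N/mm
δ = F/k = 42.2 / 4.8241 = 8.7477 mm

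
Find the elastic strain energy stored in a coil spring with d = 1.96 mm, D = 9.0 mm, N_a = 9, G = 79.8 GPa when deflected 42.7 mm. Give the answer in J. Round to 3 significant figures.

k = Gd⁴/(8D³N_a) = (79.8×10³)(1.96⁴)/(8·9.0³·9) = 22.437 N/mm
U = ½kδ² = 0.5 × 22.437 × 42.7² = 20455 N·mm = 20.455 J

20.5 J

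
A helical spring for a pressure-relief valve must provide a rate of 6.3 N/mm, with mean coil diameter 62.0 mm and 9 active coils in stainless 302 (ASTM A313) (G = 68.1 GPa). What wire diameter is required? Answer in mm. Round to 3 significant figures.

6.31 mm

d = (8D³N_a·k / G)^(1/4) = (8·62.0³·9·6.3 / (68.1×10³))^0.25
  = (1587.5)^0.25 = 6.3121 mm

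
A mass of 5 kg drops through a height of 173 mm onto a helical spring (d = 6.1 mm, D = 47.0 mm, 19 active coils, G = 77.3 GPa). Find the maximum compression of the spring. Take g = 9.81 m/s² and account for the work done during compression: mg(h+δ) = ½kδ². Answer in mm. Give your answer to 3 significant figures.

k = Gd⁴/(8D³N_a) = (77.3×10³)(6.1⁴)/(8·47.0³·19) = 6.7821 N/mm
W = mg = 5 × 9.81 = 49.05 N
½kδ² − Wδ − Wh = 0 → δ = (W + √(W² + 2kWh))/k
δ = (49.05 + √(2405.9 + 115100))/6.7821 = (49.05 + 342.79)/6.7821 = 57.776 mm

57.8 mm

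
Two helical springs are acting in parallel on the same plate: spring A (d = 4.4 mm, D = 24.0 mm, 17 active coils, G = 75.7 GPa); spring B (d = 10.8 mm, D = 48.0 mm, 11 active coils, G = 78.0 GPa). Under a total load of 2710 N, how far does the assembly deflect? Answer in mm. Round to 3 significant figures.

21.8 mm

k_A = Gd⁴/(8D³N_a) = (75.7×10³)(4.4⁴)/(8·24.0³·17) = 15.092 N/mm
k_B = Gd⁴/(8D³N_a) = (78.0×10³)(10.8⁴)/(8·48.0³·11) = 109.04 N/mm
Parallel: k_eq = 15.092 + 109.04 = 124.13 N/mm
δ = F/k_eq = 2710/124.13 = 21.832 mm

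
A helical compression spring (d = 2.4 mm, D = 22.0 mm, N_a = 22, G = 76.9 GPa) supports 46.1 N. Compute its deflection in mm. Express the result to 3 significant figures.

k = Gd⁴/(8D³N_a) = (76.9×10³)(2.4⁴)/(8·22.0³·22) = 1.3614 N/mm
δ = F/k = 46.1 / 1.3614 = 33.862 mm

33.9 mm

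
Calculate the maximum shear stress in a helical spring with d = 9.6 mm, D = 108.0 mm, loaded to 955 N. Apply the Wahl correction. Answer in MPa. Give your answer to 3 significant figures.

Spring index C = D/d = 108.0/9.6 = 11.2500
K_W = (4C−1)/(4C−4) + 0.615/C = 44.000/41.000 + 0.0547 = 1.1278
τ₀ = 8FD/(πd³) = 8·955·108.0/(π·9.6³) = 825120/2779.5 = 296.86 MPa
τ_max = K·τ₀ = 1.1278 × 296.86 = 334.81 MPa

335 MPa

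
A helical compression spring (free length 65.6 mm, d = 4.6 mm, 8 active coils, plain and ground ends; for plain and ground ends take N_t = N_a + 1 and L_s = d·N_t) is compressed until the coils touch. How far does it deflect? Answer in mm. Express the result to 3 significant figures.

24.2 mm

N_t = 9; L_s = 4.6·9 = 41.4 mm
δ_solid = L₀ − L_s = 65.6 − 41.4 = 24.2 mm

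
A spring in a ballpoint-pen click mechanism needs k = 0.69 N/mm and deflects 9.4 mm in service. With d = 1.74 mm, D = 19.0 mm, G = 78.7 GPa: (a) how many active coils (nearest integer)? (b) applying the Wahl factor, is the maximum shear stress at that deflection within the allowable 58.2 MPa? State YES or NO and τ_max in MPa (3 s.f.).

(a) 19 coils; (b) NO, τ_max = 67.6 MPa

N_a = Gd⁴/(8D³k) = (78.7×10³)(1.74⁴)/(8·19.0³·0.69) = 19.05 → N_a = 19
Actual rate k = Gd⁴/(8D³·19) = 0.69194 N/mm
Working load F = kδ = 0.69194·9.4 = 6.5042 N
C = 19.0/1.74 = 10.9195; K_W = (4C−1)/(4C−4)+0.615/C = 1.1319
τ_max = K_W·8FD/(πd³) = 1.1319·59.737 = 67.618 MPa
τ_max > 58.2 MPa → exceeds allowable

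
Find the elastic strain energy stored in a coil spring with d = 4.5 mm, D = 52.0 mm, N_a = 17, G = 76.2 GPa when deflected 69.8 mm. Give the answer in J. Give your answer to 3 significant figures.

k = Gd⁴/(8D³N_a) = (76.2×10³)(4.5⁴)/(8·52.0³·17) = 1.634 N/mm
U = ½kδ² = 0.5 × 1.634 × 69.8² = 3980.5 N·mm = 3.9805 J

3.98 J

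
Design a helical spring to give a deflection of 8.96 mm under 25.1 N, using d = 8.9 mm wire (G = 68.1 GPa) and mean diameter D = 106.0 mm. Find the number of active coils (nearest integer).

Required rate k = F/δ = 25.1/8.96 = 2.8013 N/mm
N_a = Gd⁴/(8D³k) = (68.1×10³ × 8.9⁴)/(8 × 106.0³ × 2.8013)
    = 4.27275e+08 / 2.66915e+07 = 16.01 → 16 coils

16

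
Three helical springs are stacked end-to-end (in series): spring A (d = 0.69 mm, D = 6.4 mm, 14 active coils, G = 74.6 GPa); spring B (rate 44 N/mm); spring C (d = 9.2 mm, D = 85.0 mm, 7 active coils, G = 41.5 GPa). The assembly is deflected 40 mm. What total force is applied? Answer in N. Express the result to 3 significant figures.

k_A = Gd⁴/(8D³N_a) = (74.6×10³)(0.69⁴)/(8·6.4³·14) = 0.57594 N/mm
k_C = Gd⁴/(8D³N_a) = (41.5×10³)(9.2⁴)/(8·85.0³·7) = 8.6448 N/mm
Series: 1/k_eq = 1/0.57594 + 1/44 + 1/8.6448 = 1.8747; k_eq = 0.53342 N/mm
F = k_eq·δ = 0.53342·40 = 21.337 N

21.3 N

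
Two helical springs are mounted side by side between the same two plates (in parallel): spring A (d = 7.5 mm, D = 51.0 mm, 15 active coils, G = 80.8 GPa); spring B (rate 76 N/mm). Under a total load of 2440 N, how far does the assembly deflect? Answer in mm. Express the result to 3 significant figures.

26.5 mm

k_A = Gd⁴/(8D³N_a) = (80.8×10³)(7.5⁴)/(8·51.0³·15) = 16.061 N/mm
Parallel: k_eq = 16.061 + 76 = 92.061 N/mm
δ = F/k_eq = 2440/92.061 = 26.504 mm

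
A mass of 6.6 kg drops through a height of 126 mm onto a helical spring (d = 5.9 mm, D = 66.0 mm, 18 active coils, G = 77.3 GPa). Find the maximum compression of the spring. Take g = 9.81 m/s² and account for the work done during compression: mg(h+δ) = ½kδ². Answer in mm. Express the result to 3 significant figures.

118 mm

k = Gd⁴/(8D³N_a) = (77.3×10³)(5.9⁴)/(8·66.0³·18) = 2.2625 N/mm
W = mg = 6.6 × 9.81 = 64.746 N
½kδ² − Wδ − Wh = 0 → δ = (W + √(W² + 2kWh))/k
δ = (64.746 + √(4192 + 36915.3))/2.2625 = (64.746 + 202.75)/2.2625 = 118.23 mm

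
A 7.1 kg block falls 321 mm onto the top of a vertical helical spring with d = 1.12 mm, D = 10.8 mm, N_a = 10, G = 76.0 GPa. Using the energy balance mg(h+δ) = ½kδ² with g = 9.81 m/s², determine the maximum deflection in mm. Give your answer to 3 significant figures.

k = Gd⁴/(8D³N_a) = (76.0×10³)(1.12⁴)/(8·10.8³·10) = 1.1867 N/mm
W = mg = 7.1 × 9.81 = 69.651 N
½kδ² − Wδ − Wh = 0 → δ = (W + √(W² + 2kWh))/k
δ = (69.651 + √(4851.3 + 53062.4))/1.1867 = (69.651 + 240.65)/1.1867 = 261.49 mm

261 mm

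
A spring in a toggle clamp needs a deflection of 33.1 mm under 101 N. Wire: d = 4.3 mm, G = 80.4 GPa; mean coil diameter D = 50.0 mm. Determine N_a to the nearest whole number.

9

Required rate k = F/δ = 101/33.1 = 3.0514 N/mm
N_a = Gd⁴/(8D³k) = (80.4×10³ × 4.3⁴)/(8 × 50.0³ × 3.0514)
    = 2.74872e+07 / 3.05136e+06 = 9.008 → 9 coils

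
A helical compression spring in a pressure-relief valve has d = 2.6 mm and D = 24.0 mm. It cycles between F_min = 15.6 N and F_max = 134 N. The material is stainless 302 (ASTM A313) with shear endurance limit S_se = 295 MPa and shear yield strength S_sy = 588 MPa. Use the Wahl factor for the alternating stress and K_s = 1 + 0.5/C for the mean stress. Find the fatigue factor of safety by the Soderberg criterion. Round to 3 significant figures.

0.785

C = D/d = 24.0/2.6 = 9.2308; K_W = (4C−1)/(4C−4)+0.615/C = 1.1577; K_s = 1+0.5/C = 1.0542
F_a = (F_max−F_min)/2 = 59.2 N; F_m = (F_max+F_min)/2 = 74.8 N
τ_a = K_W·8F_aD/(πd³) = 1.1577 × 205.85 = 238.32 MPa
τ_m = K_s·8F_mD/(πd³) = 1.0542 × 260.1 = 274.18 MPa
Soderberg: 1/n_f = τ_a/S_se + τ_m/S_sy = 238.32/295 + 274.18/588 = 0.80788 + 0.46630 = 1.2742
n_f = 1/1.2742 = 0.7848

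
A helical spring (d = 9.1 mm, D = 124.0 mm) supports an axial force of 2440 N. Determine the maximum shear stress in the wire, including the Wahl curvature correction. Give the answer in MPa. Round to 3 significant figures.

1130 MPa

Spring index C = D/d = 124.0/9.1 = 13.6264
K_W = (4C−1)/(4C−4) + 0.615/C = 53.505/50.505 + 0.0451 = 1.1045
τ₀ = 8FD/(πd³) = 8·2440·124.0/(π·9.1³) = 2.42048e+06/2367.4 = 1022.4 MPa
τ_max = K·τ₀ = 1.1045 × 1022.4 = 1129.3 MPa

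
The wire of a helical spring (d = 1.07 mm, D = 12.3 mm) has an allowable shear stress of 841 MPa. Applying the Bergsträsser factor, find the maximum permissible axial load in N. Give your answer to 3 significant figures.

C = D/d = 12.3/1.07 = 11.4953
K_B = (4C+2)/(4C−3) = 47.981/42.981 = 1.1163
τ_max = K·8FD/(πd³) → F_max = τ_allow·πd³/(8DK)
F_max = 841·π·1.07³/(8·12.3·1.1163) = 3236.7/109.85 = 29.465 N

29.5 N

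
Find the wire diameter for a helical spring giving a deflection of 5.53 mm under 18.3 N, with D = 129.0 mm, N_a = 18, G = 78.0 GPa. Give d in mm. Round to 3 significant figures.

Required rate k = F/δ = 18.3/5.53 = 3.3092 N/mm
d = (8D³N_a·k / G)^(1/4) = (8·129.0³·18·3.3092 / (78.0×10³))^0.25
  = (13115)^0.25 = 10.7014 mm

10.7 mm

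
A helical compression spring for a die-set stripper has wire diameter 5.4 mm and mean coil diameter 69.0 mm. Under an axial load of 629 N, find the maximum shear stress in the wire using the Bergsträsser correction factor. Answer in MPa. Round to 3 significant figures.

775 MPa

Spring index C = D/d = 69.0/5.4 = 12.7778
K_B = (4C+2)/(4C−3) = 53.111/48.111 = 1.1039
τ₀ = 8FD/(πd³) = 8·629·69.0/(π·5.4³) = 347208/494.69 = 701.87 MPa
τ_max = K·τ₀ = 1.1039 × 701.87 = 774.82 MPa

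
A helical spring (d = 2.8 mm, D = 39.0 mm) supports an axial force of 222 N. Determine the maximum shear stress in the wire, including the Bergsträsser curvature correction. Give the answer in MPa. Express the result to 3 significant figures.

Spring index C = D/d = 39.0/2.8 = 13.9286
K_B = (4C+2)/(4C−3) = 57.714/52.714 = 1.0949
τ₀ = 8FD/(πd³) = 8·222·39.0/(π·2.8³) = 69264/68.964 = 1004.3 MPa
τ_max = K·τ₀ = 1.0949 × 1004.3 = 1099.6 MPa

1100 MPa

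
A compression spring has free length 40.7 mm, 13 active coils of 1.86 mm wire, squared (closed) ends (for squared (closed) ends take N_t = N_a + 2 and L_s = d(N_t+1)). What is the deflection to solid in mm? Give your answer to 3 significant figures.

N_t = 15; L_s = 1.86·16 = 29.76 mm
δ_solid = L₀ − L_s = 40.7 − 29.76 = 10.94 mm

10.9 mm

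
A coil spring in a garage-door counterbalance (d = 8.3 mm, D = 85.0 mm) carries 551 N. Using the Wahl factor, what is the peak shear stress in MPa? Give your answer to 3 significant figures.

238 MPa

Spring index C = D/d = 85.0/8.3 = 10.2410
K_W = (4C−1)/(4C−4) + 0.615/C = 39.964/36.964 + 0.0601 = 1.1412
τ₀ = 8FD/(πd³) = 8·551·85.0/(π·8.3³) = 374680/1796.3 = 208.58 MPa
τ_max = K·τ₀ = 1.1412 × 208.58 = 238.04 MPa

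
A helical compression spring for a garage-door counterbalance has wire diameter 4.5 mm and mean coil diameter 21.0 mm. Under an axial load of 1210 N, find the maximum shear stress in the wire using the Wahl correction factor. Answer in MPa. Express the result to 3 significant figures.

Spring index C = D/d = 21.0/4.5 = 4.6667
K_W = (4C−1)/(4C−4) + 0.615/C = 17.667/14.667 + 0.1318 = 1.3363
τ₀ = 8FD/(πd³) = 8·1210·21.0/(π·4.5³) = 203280/286.28 = 710.08 MPa
τ_max = K·τ₀ = 1.3363 × 710.08 = 948.9 MPa

949 MPa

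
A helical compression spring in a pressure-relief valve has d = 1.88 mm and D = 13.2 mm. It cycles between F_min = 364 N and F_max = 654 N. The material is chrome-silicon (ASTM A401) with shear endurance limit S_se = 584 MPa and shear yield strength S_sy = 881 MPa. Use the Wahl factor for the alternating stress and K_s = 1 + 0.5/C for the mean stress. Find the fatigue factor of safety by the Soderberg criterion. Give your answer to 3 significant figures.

0.215

C = D/d = 13.2/1.88 = 7.0213; K_W = (4C−1)/(4C−4)+0.615/C = 1.2121; K_s = 1+0.5/C = 1.0712
F_a = (F_max−F_min)/2 = 145 N; F_m = (F_max+F_min)/2 = 509 N
τ_a = K_W·8F_aD/(πd³) = 1.2121 × 733.51 = 889.13 MPa
τ_m = K_s·8F_mD/(πd³) = 1.0712 × 2574.9 = 2758.3 MPa
Soderberg: 1/n_f = τ_a/S_se + τ_m/S_sy = 889.13/584 + 2758.3/881 = 1.52248 + 3.13082 = 4.6533
n_f = 1/4.6533 = 0.2149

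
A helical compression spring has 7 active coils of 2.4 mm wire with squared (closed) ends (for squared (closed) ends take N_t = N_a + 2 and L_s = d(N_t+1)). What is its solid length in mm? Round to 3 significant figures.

24.0 mm

squared (closed) ends: N_t = N_a + 2 = 7 + 2 = 9
L_s = d·(N_t+1) = 2.4 × 10 = 24 mm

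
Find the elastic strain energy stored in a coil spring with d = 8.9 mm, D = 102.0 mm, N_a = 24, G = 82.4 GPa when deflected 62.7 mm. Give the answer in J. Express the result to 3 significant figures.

4.99 J

k = Gd⁴/(8D³N_a) = (82.4×10³)(8.9⁴)/(8·102.0³·24) = 2.5374 N/mm
U = ½kδ² = 0.5 × 2.5374 × 62.7² = 4987.6 N·mm = 4.9876 J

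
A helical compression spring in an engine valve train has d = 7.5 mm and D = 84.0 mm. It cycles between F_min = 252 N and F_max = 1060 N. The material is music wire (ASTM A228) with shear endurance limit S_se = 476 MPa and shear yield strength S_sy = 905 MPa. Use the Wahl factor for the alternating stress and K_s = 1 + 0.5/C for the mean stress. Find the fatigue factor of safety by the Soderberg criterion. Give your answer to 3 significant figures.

C = D/d = 84.0/7.5 = 11.2000; K_W = (4C−1)/(4C−4)+0.615/C = 1.1284; K_s = 1+0.5/C = 1.0446
F_a = (F_max−F_min)/2 = 404 N; F_m = (F_max+F_min)/2 = 656 N
τ_a = K_W·8F_aD/(πd³) = 1.1284 × 204.84 = 231.15 MPa
τ_m = K_s·8F_mD/(πd³) = 1.0446 × 332.61 = 347.46 MPa
Soderberg: 1/n_f = τ_a/S_se + τ_m/S_sy = 231.15/476 + 347.46/905 = 0.48561 + 0.38394 = 0.86955
n_f = 1/0.86955 = 1.15

1.15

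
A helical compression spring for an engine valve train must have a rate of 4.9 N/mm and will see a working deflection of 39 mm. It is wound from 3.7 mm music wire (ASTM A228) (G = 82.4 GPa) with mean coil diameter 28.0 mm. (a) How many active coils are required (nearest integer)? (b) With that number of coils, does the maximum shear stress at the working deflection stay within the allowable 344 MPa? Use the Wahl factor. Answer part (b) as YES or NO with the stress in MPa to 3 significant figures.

(a) 18 coils; (b) YES, τ_max = 321 MPa

N_a = Gd⁴/(8D³k) = (82.4×10³)(3.7⁴)/(8·28.0³·4.9) = 17.95 → N_a = 18
Actual rate k = Gd⁴/(8D³·18) = 4.8854 N/mm
Working load F = kδ = 4.8854·39 = 190.53 N
C = 28.0/3.7 = 7.5676; K_W = (4C−1)/(4C−4)+0.615/C = 1.1955
τ_max = K_W·8FD/(πd³) = 1.1955·268.2 = 320.62 MPa
τ_max ≤ 344 MPa → acceptable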